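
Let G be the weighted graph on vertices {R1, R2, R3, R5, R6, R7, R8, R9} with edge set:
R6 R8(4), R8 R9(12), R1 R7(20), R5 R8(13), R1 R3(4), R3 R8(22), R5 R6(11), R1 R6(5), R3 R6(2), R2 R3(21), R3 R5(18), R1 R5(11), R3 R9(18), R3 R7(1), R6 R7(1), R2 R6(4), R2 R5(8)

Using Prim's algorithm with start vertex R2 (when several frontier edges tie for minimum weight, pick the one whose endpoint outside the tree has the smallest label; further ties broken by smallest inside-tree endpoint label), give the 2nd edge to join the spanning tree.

Prim's algorithm from R2:
Step 1: cheapest edge leaving the tree is R2 R6 (4); add R6.
Step 2: cheapest edge leaving the tree is R6 R7 (1); add R7.
Step 3: cheapest edge leaving the tree is R3 R7 (1); add R3.
Step 4: cheapest edge leaving the tree is R1 R3 (4); add R1.
Step 5: cheapest edge leaving the tree is R6 R8 (4); add R8.
Step 6: cheapest edge leaving the tree is R2 R5 (8); add R5.
Step 7: cheapest edge leaving the tree is R8 R9 (12); add R9.
The 2nd edge added is R6 R7.

R6-R7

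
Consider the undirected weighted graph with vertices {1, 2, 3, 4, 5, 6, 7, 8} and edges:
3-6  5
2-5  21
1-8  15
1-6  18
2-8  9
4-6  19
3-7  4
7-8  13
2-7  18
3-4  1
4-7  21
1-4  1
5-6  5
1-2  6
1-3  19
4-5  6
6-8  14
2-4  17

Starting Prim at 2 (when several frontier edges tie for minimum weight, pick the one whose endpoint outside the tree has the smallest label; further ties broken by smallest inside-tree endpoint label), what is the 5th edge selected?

3-6

Grow the tree from 2 using Prim:
Step 1: cheapest edge leaving the tree is 1-2 (6); add 1.
Step 2: cheapest edge leaving the tree is 1-4 (1); add 4.
Step 3: cheapest edge leaving the tree is 3-4 (1); add 3.
Step 4: cheapest edge leaving the tree is 3-7 (4); add 7.
Step 5: cheapest edge leaving the tree is 3-6 (5); add 6.
Step 6: cheapest edge leaving the tree is 5-6 (5); add 5.
Step 7: cheapest edge leaving the tree is 2-8 (9); add 8.
The 5th edge added is 3-6.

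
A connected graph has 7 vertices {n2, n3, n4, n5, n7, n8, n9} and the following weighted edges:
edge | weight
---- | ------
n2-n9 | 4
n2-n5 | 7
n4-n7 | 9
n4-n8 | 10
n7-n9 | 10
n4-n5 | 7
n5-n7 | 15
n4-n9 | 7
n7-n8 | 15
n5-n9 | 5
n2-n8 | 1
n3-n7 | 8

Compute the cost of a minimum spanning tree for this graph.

Grow the tree from n5 using Prim:
Step 1: frontier [n5-n9 5, n2-n5 7, n4-n5 7, n5-n7 15] → take n5-n9 (5); add n9.
Step 2: frontier [n2-n5 7, n4-n5 7, n5-n7 15, n2-n9 4, n4-n9 7, n7-n9 10] → take n2-n9 (4); add n2.
Step 3: frontier [n2-n8 1, n4-n5 7, n5-n7 15, n4-n9 7, n7-n9 10] → take n2-n8 (1); add n8.
Step 4: frontier [n4-n5 7, n5-n7 15, n4-n8 10, n7-n8 15, n4-n9 7, n7-n9 10] → take n4-n5 (7); add n4.
Step 5: frontier [n4-n7 9, n5-n7 15, n7-n8 15, n7-n9 10] → take n4-n7 (9); add n7.
Step 6: frontier [n3-n7 8] → take n3-n7 (8); add n3.
MST edges: n5-n9, n2-n9, n2-n8, n4-n5, n4-n7, n3-n7; total weight 5+4+1+7+9+8 = 34.

34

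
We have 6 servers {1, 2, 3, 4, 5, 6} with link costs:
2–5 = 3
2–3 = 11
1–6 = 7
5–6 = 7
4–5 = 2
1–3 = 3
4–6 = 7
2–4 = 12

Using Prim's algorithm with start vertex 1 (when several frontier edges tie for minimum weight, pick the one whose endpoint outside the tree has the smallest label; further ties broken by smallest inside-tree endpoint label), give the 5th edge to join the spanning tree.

2-5

Grow the tree from 1 using Prim:
Step 1: frontier [1–3 3, 1–6 7] → take 1–3 (3); add 3.
Step 2: frontier [1–6 7, 2–3 11] → take 1–6 (7); add 6.
Step 3: frontier [2–3 11, 4–6 7, 5–6 7] → take 4–6 (7); add 4.
Step 4: frontier [2–3 11, 4–5 2, 2–4 12, 5–6 7] → take 4–5 (2); add 5.
Step 5: frontier [2–3 11, 2–4 12, 2–5 3] → take 2–5 (3); add 2.
The 5th edge added is 2–5.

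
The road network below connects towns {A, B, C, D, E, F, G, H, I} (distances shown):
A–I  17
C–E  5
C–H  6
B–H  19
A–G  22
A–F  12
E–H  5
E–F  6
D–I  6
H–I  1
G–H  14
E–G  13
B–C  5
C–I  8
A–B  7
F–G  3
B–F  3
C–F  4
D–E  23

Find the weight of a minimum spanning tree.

34

Prim's algorithm from A:
Step 1: cheapest edge leaving the tree is A–B (7); add B.
Step 2: cheapest edge leaving the tree is B–F (3); add F.
Step 3: cheapest edge leaving the tree is F–G (3); add G.
Step 4: cheapest edge leaving the tree is C–F (4); add C.
Step 5: cheapest edge leaving the tree is C–E (5); add E.
Step 6: cheapest edge leaving the tree is E–H (5); add H.
Step 7: cheapest edge leaving the tree is H–I (1); add I.
Step 8: cheapest edge leaving the tree is D–I (6); add D.
MST edges: A–B, B–F, F–G, C–F, C–E, E–H, H–I, D–I; total weight 7+3+3+4+5+5+1+6 = 34.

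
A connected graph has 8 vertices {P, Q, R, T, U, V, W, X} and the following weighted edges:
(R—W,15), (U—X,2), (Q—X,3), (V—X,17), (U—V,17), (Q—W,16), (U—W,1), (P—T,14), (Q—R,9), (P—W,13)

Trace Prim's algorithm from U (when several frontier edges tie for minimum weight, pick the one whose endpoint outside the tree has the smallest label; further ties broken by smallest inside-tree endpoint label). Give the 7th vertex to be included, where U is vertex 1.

T

Prim, starting at U.
Step 1: cheapest edge leaving the tree is U—W (1); add W.
Step 2: cheapest edge leaving the tree is U—X (2); add X.
Step 3: cheapest edge leaving the tree is Q—X (3); add Q.
Step 4: cheapest edge leaving the tree is Q—R (9); add R.
Step 5: cheapest edge leaving the tree is P—W (13); add P.
Step 6: cheapest edge leaving the tree is P—T (14); add T.
Step 7: cheapest edge leaving the tree is U—V (17); add V.
Vertex order: U, W, X, Q, R, P, T, V. The 7th vertex is T.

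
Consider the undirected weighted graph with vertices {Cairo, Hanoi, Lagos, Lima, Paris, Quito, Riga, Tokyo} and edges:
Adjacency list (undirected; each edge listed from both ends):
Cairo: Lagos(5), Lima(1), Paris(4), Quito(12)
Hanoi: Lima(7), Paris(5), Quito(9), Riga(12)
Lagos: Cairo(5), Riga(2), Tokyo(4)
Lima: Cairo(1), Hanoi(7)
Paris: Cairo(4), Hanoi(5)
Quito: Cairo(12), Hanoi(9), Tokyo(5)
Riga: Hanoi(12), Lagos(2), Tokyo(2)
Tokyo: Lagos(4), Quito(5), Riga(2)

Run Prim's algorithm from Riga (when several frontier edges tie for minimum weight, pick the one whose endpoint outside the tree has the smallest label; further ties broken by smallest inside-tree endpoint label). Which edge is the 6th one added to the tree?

Prim, starting at Riga.
Step 1: cheapest edge leaving the tree is Lagos Riga (2); add Lagos.
Step 2: cheapest edge leaving the tree is Riga Tokyo (2); add Tokyo.
Step 3: cheapest edge leaving the tree is Cairo Lagos (5); add Cairo.
Step 4: cheapest edge leaving the tree is Cairo Lima (1); add Lima.
Step 5: cheapest edge leaving the tree is Cairo Paris (4); add Paris.
Step 6: cheapest edge leaving the tree is Hanoi Paris (5); add Hanoi.
Step 7: cheapest edge leaving the tree is Quito Tokyo (5); add Quito.
The 6th edge added is Hanoi Paris.

Hanoi-Paris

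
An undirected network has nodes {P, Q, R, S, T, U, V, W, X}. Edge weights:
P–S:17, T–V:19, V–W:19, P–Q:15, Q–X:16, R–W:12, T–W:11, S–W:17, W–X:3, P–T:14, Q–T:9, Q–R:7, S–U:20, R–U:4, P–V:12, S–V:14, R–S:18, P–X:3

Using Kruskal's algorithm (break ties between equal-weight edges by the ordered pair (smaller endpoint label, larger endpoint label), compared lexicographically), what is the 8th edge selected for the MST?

S-V

Sort edges by weight, then run Kruskal:
P–X (3): add — endpoints in different components.
W–X (3): add — endpoints in different components.
R–U (4): add — endpoints in different components.
Q–R (7): add — endpoints in different components.
Q–T (9): add — endpoints in different components.
T–W (11): add — endpoints in different components.
P–V (12): add — endpoints in different components.
R–W (12): skip — W and R already connected.
P–T (14): skip — T and P already connected.
S–V (14): add — endpoints in different components.
The 8th edge added is S–V.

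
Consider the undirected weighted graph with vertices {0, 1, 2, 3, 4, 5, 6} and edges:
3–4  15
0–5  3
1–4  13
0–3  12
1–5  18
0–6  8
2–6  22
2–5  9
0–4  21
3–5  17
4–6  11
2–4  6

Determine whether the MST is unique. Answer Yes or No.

Yes

Kruskal's algorithm — process edges by increasing weight (ties by edge label):
0–5 (3): add. Components now {0,5} {1} {2} {3} {4} {6}
2–4 (6): add. Components now {0,5} {1} {2,4} {3} {6}
0–6 (8): add. Components now {0,5,6} {1} {2,4} {3}
2–5 (9): add. Components now {0,2,4,5,6} {1} {3}
4–6 (11): skip — 4 and 6 already connected.
0–3 (12): add. Components now {0,2,3,4,5,6} {1}
1–4 (13): add. Components now {0,1,2,3,4,5,6}
Every non-tree edge has weight strictly greater than the heaviest edge on the tree path between its endpoints, so the MST is unique.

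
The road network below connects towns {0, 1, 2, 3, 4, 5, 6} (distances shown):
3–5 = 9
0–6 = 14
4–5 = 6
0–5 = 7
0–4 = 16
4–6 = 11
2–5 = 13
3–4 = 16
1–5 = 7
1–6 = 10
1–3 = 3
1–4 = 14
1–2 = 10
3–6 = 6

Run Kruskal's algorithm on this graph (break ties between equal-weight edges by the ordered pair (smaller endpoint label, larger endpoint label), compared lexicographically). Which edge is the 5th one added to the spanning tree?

Kruskal: consider edges lightest-first.
1–3 (3): add. Components now {0} {1,3} {2} {4} {5} {6}
3–6 (6): add. Components now {0} {1,3,6} {2} {4} {5}
4–5 (6): add. Components now {0} {1,3,6} {2} {4,5}
0–5 (7): add. Components now {0,4,5} {1,3,6} {2}
1–5 (7): add. Components now {0,1,3,4,5,6} {2}
3–5 (9): skip — 3 and 5 already connected.
1–2 (10): add. Components now {0,1,2,3,4,5,6}
The 5th edge added is 1–5.

1-5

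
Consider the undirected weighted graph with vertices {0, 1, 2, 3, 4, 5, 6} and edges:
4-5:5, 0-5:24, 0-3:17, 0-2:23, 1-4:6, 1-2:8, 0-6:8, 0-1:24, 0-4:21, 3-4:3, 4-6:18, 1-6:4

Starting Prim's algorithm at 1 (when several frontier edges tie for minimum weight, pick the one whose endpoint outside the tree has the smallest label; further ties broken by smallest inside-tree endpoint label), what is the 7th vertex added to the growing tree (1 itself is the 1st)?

Prim, starting at 1.
Step 1: cheapest edge leaving the tree is 1-6 (4); add 6.
Step 2: cheapest edge leaving the tree is 1-4 (6); add 4.
Step 3: cheapest edge leaving the tree is 3-4 (3); add 3.
Step 4: cheapest edge leaving the tree is 4-5 (5); add 5.
Step 5: cheapest edge leaving the tree is 0-6 (8); add 0.
Step 6: cheapest edge leaving the tree is 1-2 (8); add 2.
Vertex order: 1, 6, 4, 3, 5, 0, 2. The 7th vertex is 2.

2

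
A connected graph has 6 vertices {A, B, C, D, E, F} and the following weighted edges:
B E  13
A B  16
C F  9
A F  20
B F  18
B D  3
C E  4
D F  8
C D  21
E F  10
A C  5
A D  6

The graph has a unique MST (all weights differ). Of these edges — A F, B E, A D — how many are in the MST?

Kruskal's algorithm — process edges by increasing weight (ties by edge label):
B D (3): add — endpoints in different components.
C E (4): add — endpoints in different components.
A C (5): add — endpoints in different components.
A D (6): add — endpoints in different components.
D F (8): add — endpoints in different components.
MST edge set: {B D, C E, A C, A D, D F}.
Of the listed edges, {A D} are in the MST → 1.

1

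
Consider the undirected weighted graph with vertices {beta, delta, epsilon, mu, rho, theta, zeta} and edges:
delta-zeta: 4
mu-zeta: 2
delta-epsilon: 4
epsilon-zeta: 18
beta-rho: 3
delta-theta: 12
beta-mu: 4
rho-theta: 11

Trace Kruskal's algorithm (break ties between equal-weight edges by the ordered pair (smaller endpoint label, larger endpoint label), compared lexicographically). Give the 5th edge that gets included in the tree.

Kruskal's algorithm — process edges by increasing weight (ties by edge label):
mu-zeta (2): add. Components now {epsilon} {rho} {theta} {mu,zeta} {beta} {delta}
beta-rho (3): add. Components now {epsilon} {beta,rho} {theta} {mu,zeta} {delta}
beta-mu (4): add. Components now {epsilon} {beta,mu,rho,zeta} {theta} {delta}
delta-epsilon (4): add. Components now {delta,epsilon} {beta,mu,rho,zeta} {theta}
delta-zeta (4): add. Components now {beta,delta,epsilon,mu,rho,zeta} {theta}
rho-theta (11): add. Components now {beta,delta,epsilon,mu,rho,theta,zeta}
The 5th edge added is delta-zeta.

delta-zeta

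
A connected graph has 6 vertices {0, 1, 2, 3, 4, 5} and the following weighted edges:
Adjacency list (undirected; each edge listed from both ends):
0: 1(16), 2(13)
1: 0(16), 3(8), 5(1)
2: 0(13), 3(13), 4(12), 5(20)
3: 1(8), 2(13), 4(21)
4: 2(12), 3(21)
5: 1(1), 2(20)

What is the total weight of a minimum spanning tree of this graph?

47

Kruskal: consider edges lightest-first.
1–5 (1): add — endpoints in different components.
1–3 (8): add — endpoints in different components.
2–4 (12): add — endpoints in different components.
0–2 (13): add — endpoints in different components.
2–3 (13): add — endpoints in different components.
MST edges: 1–5, 1–3, 2–4, 0–2, 2–3; total weight 1+8+12+13+13 = 47.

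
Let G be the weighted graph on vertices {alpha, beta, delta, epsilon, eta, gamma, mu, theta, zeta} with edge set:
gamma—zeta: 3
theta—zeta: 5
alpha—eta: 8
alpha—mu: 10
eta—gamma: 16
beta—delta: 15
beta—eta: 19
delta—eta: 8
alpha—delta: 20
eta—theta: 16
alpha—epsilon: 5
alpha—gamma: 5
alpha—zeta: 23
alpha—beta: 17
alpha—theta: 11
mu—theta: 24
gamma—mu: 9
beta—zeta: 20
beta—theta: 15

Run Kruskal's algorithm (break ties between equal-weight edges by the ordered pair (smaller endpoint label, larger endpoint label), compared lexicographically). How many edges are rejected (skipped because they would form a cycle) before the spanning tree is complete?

2

Kruskal's algorithm — process edges by increasing weight (ties by edge label):
gamma—zeta (3): add — endpoints in different components.
alpha—epsilon (5): add — endpoints in different components.
alpha—gamma (5): add — endpoints in different components.
theta—zeta (5): add — endpoints in different components.
alpha—eta (8): add — endpoints in different components.
delta—eta (8): add — endpoints in different components.
gamma—mu (9): add — endpoints in different components.
alpha—mu (10): skip — alpha and mu already connected.
alpha—theta (11): skip — alpha and theta already connected.
beta—delta (15): add — endpoints in different components.
Edges rejected before the tree was complete: 2.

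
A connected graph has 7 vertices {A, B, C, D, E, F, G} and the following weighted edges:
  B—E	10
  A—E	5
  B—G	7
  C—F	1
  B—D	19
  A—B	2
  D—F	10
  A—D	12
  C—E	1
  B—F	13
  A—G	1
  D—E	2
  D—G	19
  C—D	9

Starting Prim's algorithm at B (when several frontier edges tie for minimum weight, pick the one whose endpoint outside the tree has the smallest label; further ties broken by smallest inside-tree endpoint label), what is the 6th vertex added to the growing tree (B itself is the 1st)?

Prim, starting at B.
Step 1: cheapest edge leaving the tree is A—B (2); add A.
Step 2: cheapest edge leaving the tree is A—G (1); add G.
Step 3: cheapest edge leaving the tree is A—E (5); add E.
Step 4: cheapest edge leaving the tree is C—E (1); add C.
Step 5: cheapest edge leaving the tree is C—F (1); add F.
Step 6: cheapest edge leaving the tree is D—E (2); add D.
Vertex order: B, A, G, E, C, F, D. The 6th vertex is F.

F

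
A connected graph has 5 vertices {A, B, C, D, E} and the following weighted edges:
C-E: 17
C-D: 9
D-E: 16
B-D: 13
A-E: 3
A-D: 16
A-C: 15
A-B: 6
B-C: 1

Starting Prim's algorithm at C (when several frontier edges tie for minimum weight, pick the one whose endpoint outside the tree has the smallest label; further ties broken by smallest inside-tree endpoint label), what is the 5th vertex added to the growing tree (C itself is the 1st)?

Prim, starting at C.
Step 1: frontier [B-C 1, C-D 9, A-C 15, C-E 17] → take B-C (1); add B.
Step 2: frontier [A-B 6, B-D 13, C-D 9, A-C 15, C-E 17] → take A-B (6); add A.
Step 3: frontier [A-E 3, A-D 16, B-D 13, C-D 9, C-E 17] → take A-E (3); add E.
Step 4: frontier [A-D 16, B-D 13, C-D 9, D-E 16] → take C-D (9); add D.
Vertex order: C, B, A, E, D. The 5th vertex is D.

D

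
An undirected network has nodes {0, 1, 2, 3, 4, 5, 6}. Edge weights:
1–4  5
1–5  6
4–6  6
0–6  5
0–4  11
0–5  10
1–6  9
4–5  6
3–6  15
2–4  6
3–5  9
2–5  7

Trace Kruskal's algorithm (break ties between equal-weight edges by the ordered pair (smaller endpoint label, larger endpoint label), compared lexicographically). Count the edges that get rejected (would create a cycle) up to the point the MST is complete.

Sort edges by weight, then run Kruskal:
0–6 (5): add. Components now {0,6} {1} {2} {3} {4} {5}
1–4 (5): add. Components now {0,6} {1,4} {2} {3} {5}
1–5 (6): add. Components now {0,6} {1,4,5} {2} {3}
2–4 (6): add. Components now {0,6} {1,2,4,5} {3}
4–5 (6): skip — 4 and 5 already connected.
4–6 (6): add. Components now {0,1,2,4,5,6} {3}
2–5 (7): skip — 2 and 5 already connected.
1–6 (9): skip — 1 and 6 already connected.
3–5 (9): add. Components now {0,1,2,3,4,5,6}
Edges rejected before the tree was complete: 3.

3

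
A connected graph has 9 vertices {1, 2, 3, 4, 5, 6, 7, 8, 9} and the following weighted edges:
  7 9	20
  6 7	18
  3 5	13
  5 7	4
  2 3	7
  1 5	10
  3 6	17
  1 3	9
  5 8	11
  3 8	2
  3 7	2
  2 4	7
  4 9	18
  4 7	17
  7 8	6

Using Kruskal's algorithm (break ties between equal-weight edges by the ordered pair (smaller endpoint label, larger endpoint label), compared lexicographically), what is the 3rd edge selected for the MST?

Kruskal: consider edges lightest-first.
3 7 (2): add — endpoints in different components.
3 8 (2): add — endpoints in different components.
5 7 (4): add — endpoints in different components.
7 8 (6): skip — 7 and 8 already connected.
2 3 (7): add — endpoints in different components.
2 4 (7): add — endpoints in different components.
1 3 (9): add — endpoints in different components.
1 5 (10): skip — 1 and 5 already connected.
5 8 (11): skip — 5 and 8 already connected.
3 5 (13): skip — 3 and 5 already connected.
3 6 (17): add — endpoints in different components.
4 7 (17): skip — 4 and 7 already connected.
4 9 (18): add — endpoints in different components.
The 3rd edge added is 5 7.

5-7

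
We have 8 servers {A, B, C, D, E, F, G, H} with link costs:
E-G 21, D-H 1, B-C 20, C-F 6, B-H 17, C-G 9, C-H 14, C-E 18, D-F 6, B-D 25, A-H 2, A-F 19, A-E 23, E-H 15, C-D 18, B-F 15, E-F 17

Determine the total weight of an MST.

54

Kruskal's algorithm — process edges by increasing weight (ties by edge label):
D-H (1): add — endpoints in different components.
A-H (2): add — endpoints in different components.
C-F (6): add — endpoints in different components.
D-F (6): add — endpoints in different components.
C-G (9): add — endpoints in different components.
C-H (14): skip — C and H already connected.
B-F (15): add — endpoints in different components.
E-H (15): add — endpoints in different components.
MST edges: D-H, A-H, C-F, D-F, C-G, B-F, E-H; total weight 1+2+6+6+9+15+15 = 54.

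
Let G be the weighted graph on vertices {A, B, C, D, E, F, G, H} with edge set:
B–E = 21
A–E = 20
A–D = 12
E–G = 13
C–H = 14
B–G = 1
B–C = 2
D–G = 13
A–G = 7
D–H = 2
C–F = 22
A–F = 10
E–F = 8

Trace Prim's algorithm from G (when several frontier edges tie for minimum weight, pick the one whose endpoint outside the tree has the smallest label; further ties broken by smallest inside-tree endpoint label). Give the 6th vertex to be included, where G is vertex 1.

Grow the tree from G using Prim:
Step 1: frontier [B–G 1, A–G 7, D–G 13, E–G 13] → take B–G (1); add B.
Step 2: frontier [B–C 2, B–E 21, A–G 7, D–G 13, E–G 13] → take B–C (2); add C.
Step 3: frontier [B–E 21, C–H 14, C–F 22, A–G 7, D–G 13, E–G 13] → take A–G (7); add A.
Step 4: frontier [A–F 10, A–D 12, A–E 20, B–E 21, C–H 14, C–F 22, D–G 13, E–G 13] → take A–F (10); add F.
Step 5: frontier [A–D 12, A–E 20, B–E 21, C–H 14, E–F 8, D–G 13, E–G 13] → take E–F (8); add E.
Step 6: frontier [A–D 12, C–H 14, D–G 13] → take A–D (12); add D.
Step 7: frontier [C–H 14, D–H 2] → take D–H (2); add H.
Vertex order: G, B, C, A, F, E, D, H. The 6th vertex is E.

E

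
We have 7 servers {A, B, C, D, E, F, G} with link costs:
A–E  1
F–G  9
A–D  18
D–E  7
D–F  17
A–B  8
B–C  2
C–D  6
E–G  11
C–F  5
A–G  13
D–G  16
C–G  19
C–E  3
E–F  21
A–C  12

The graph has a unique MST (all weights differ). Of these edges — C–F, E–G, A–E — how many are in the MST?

Sort edges by weight, then run Kruskal:
A–E (1): add. Components now {A,E} {B} {C} {D} {F} {G}
B–C (2): add. Components now {A,E} {B,C} {D} {F} {G}
C–E (3): add. Components now {A,B,C,E} {D} {F} {G}
C–F (5): add. Components now {A,B,C,E,F} {D} {G}
C–D (6): add. Components now {A,B,C,D,E,F} {G}
D–E (7): skip — D and E already connected.
A–B (8): skip — A and B already connected.
F–G (9): add. Components now {A,B,C,D,E,F,G}
MST edge set: {A–E, B–C, C–E, C–F, C–D, F–G}.
Of the listed edges, {C–F, A–E} are in the MST → 2.

2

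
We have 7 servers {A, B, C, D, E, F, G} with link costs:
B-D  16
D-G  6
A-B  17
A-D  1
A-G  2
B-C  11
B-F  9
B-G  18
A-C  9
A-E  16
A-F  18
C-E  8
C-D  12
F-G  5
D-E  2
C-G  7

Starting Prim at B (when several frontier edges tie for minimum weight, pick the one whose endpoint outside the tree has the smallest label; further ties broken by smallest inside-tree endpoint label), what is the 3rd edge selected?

A-G

Prim's algorithm from B:
Step 1: cheapest edge leaving the tree is B-F (9); add F.
Step 2: cheapest edge leaving the tree is F-G (5); add G.
Step 3: cheapest edge leaving the tree is A-G (2); add A.
Step 4: cheapest edge leaving the tree is A-D (1); add D.
Step 5: cheapest edge leaving the tree is D-E (2); add E.
Step 6: cheapest edge leaving the tree is C-G (7); add C.
The 3rd edge added is A-G.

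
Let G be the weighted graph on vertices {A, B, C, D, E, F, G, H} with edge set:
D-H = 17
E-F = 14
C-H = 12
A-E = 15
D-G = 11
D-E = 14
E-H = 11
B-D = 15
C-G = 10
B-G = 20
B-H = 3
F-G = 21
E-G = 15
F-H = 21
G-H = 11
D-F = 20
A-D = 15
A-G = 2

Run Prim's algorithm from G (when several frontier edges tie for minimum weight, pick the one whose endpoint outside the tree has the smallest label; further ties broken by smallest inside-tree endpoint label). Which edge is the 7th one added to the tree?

Prim's algorithm from G:
Step 1: cheapest edge leaving the tree is A-G (2); add A.
Step 2: cheapest edge leaving the tree is C-G (10); add C.
Step 3: cheapest edge leaving the tree is D-G (11); add D.
Step 4: cheapest edge leaving the tree is G-H (11); add H.
Step 5: cheapest edge leaving the tree is B-H (3); add B.
Step 6: cheapest edge leaving the tree is E-H (11); add E.
Step 7: cheapest edge leaving the tree is E-F (14); add F.
The 7th edge added is E-F.

E-F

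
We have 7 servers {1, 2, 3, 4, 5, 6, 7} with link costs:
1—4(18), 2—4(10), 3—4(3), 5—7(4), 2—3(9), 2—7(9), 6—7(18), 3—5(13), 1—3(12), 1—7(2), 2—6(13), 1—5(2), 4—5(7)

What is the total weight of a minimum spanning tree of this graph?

Kruskal's algorithm — process edges by increasing weight (ties by edge label):
1—5 (2): add — endpoints in different components.
1—7 (2): add — endpoints in different components.
3—4 (3): add — endpoints in different components.
5—7 (4): skip — 5 and 7 already connected.
4—5 (7): add — endpoints in different components.
2—3 (9): add — endpoints in different components.
2—7 (9): skip — 2 and 7 already connected.
2—4 (10): skip — 2 and 4 already connected.
1—3 (12): skip — 1 and 3 already connected.
2—6 (13): add — endpoints in different components.
MST edges: 1—5, 1—7, 3—4, 4—5, 2—3, 2—6; total weight 2+2+3+7+9+13 = 36.

36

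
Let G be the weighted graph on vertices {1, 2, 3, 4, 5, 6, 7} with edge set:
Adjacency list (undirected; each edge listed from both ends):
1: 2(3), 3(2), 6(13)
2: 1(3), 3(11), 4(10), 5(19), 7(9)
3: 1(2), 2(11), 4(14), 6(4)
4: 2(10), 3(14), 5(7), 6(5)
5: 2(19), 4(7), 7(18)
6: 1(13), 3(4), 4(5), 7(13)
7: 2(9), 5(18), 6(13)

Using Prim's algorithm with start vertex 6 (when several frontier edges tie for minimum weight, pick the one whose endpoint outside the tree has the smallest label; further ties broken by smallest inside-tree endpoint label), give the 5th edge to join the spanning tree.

Grow the tree from 6 using Prim:
Step 1: frontier [3–6 4, 4–6 5, 1–6 13, 6–7 13] → take 3–6 (4); add 3.
Step 2: frontier [1–3 2, 2–3 11, 3–4 14, 4–6 5, 1–6 13, 6–7 13] → take 1–3 (2); add 1.
Step 3: frontier [1–2 3, 2–3 11, 3–4 14, 4–6 5, 6–7 13] → take 1–2 (3); add 2.
Step 4: frontier [2–7 9, 2–4 10, 2–5 19, 3–4 14, 4–6 5, 6–7 13] → take 4–6 (5); add 4.
Step 5: frontier [2–7 9, 2–5 19, 4–5 7, 6–7 13] → take 4–5 (7); add 5.
Step 6: frontier [2–7 9, 5–7 18, 6–7 13] → take 2–7 (9); add 7.
The 5th edge added is 4–5.

4-5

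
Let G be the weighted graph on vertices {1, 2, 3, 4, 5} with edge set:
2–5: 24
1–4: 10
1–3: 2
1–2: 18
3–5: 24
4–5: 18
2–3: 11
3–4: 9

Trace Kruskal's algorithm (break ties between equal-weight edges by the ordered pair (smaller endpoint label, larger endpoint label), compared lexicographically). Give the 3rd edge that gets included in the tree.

2-3

Sort edges by weight, then run Kruskal:
1–3 (2): add — endpoints in different components.
3–4 (9): add — endpoints in different components.
1–4 (10): skip — 1 and 4 already connected.
2–3 (11): add — endpoints in different components.
1–2 (18): skip — 1 and 2 already connected.
4–5 (18): add — endpoints in different components.
The 3rd edge added is 2–3.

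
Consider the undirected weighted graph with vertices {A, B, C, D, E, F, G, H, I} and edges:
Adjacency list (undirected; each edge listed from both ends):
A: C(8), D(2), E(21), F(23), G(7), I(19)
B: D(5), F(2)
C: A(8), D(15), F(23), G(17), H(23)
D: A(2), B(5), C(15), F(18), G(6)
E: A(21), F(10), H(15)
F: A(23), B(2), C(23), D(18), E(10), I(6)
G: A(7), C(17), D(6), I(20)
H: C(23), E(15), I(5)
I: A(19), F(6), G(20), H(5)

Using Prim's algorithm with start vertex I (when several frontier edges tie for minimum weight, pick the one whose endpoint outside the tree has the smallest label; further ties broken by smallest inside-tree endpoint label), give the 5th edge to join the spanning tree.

Grow the tree from I using Prim:
Step 1: cheapest edge leaving the tree is H–I (5); add H.
Step 2: cheapest edge leaving the tree is F–I (6); add F.
Step 3: cheapest edge leaving the tree is B–F (2); add B.
Step 4: cheapest edge leaving the tree is B–D (5); add D.
Step 5: cheapest edge leaving the tree is A–D (2); add A.
Step 6: cheapest edge leaving the tree is D–G (6); add G.
Step 7: cheapest edge leaving the tree is A–C (8); add C.
Step 8: cheapest edge leaving the tree is E–F (10); add E.
The 5th edge added is A–D.

A-D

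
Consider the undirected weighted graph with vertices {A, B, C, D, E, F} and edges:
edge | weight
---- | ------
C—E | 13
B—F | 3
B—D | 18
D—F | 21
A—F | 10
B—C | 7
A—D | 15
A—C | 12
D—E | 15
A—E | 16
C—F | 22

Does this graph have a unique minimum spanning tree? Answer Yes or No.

No

Kruskal's algorithm — process edges by increasing weight (ties by edge label):
B—F (3): add. Components now {A} {B,F} {C} {D} {E}
B—C (7): add. Components now {A} {B,C,F} {D} {E}
A—F (10): add. Components now {A,B,C,F} {D} {E}
A—C (12): skip — A and C already connected.
C—E (13): add. Components now {A,B,C,E,F} {D}
A—D (15): add. Components now {A,B,C,D,E,F}
Non-tree edge D—E has weight 15, equal to the heaviest edge on its tree cycle — swapping gives another MST of the same weight. Not unique.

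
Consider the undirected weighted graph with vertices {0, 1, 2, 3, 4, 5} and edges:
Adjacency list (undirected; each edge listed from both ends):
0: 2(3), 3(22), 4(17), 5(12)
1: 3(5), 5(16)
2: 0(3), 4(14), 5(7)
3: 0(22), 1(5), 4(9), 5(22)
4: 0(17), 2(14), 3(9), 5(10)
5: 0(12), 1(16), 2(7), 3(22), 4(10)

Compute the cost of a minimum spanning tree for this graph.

Prim, starting at 2.
Step 1: frontier [0 2 3, 2 5 7, 2 4 14] → take 0 2 (3); add 0.
Step 2: frontier [0 5 12, 0 4 17, 0 3 22, 2 5 7, 2 4 14] → take 2 5 (7); add 5.
Step 3: frontier [0 4 17, 0 3 22, 2 4 14, 4 5 10, 1 5 16, 3 5 22] → take 4 5 (10); add 4.
Step 4: frontier [0 3 22, 3 4 9, 1 5 16, 3 5 22] → take 3 4 (9); add 3.
Step 5: frontier [1 3 5, 1 5 16] → take 1 3 (5); add 1.
MST edges: 0 2, 2 5, 4 5, 3 4, 1 3; total weight 3+7+10+9+5 = 34.

34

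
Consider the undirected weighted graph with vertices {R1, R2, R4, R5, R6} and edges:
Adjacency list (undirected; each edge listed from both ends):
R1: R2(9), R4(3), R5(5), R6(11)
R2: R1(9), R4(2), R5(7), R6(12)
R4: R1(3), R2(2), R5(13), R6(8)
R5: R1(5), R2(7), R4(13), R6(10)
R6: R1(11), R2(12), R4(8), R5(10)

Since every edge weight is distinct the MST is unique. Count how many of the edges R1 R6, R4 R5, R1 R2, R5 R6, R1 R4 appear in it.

Sort edges by weight, then run Kruskal:
R2 R4 (2): add — endpoints in different components.
R1 R4 (3): add — endpoints in different components.
R1 R5 (5): add — endpoints in different components.
R2 R5 (7): skip — R2 and R5 already connected.
R4 R6 (8): add — endpoints in different components.
MST edge set: {R2 R4, R1 R4, R1 R5, R4 R6}.
Of the listed edges, {R1 R4} are in the MST → 1.

1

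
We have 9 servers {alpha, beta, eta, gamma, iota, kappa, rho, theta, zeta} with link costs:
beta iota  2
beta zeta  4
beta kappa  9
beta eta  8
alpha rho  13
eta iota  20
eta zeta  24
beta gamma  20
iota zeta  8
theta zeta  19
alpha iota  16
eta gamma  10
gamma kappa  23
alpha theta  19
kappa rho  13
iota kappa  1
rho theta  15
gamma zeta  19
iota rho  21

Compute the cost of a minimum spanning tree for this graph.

66

Kruskal's algorithm — process edges by increasing weight (ties by edge label):
iota kappa (1): add — endpoints in different components.
beta iota (2): add — endpoints in different components.
beta zeta (4): add — endpoints in different components.
beta eta (8): add — endpoints in different components.
iota zeta (8): skip — zeta and iota already connected.
beta kappa (9): skip — kappa and beta already connected.
eta gamma (10): add — endpoints in different components.
alpha rho (13): add — endpoints in different components.
kappa rho (13): add — endpoints in different components.
rho theta (15): add — endpoints in different components.
MST edges: iota kappa, beta iota, beta zeta, beta eta, eta gamma, alpha rho, kappa rho, rho theta; total weight 1+2+4+8+10+13+13+15 = 66.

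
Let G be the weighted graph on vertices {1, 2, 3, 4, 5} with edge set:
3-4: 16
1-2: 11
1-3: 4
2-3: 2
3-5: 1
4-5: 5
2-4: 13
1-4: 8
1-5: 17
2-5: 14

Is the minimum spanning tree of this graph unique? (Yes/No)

Kruskal: consider edges lightest-first.
3-5 (1): add. Components now {1} {2} {3,5} {4}
2-3 (2): add. Components now {1} {2,3,5} {4}
1-3 (4): add. Components now {1,2,3,5} {4}
4-5 (5): add. Components now {1,2,3,4,5}
Every non-tree edge has weight strictly greater than the heaviest edge on the tree path between its endpoints, so the MST is unique.

Yes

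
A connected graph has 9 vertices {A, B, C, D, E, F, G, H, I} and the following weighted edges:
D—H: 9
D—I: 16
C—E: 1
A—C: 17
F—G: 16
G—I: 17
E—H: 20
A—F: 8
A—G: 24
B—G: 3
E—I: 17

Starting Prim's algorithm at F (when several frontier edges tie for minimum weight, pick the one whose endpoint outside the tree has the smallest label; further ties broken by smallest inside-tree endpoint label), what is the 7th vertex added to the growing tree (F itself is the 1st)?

I

Grow the tree from F using Prim:
Step 1: frontier [A—F 8, F—G 16] → take A—F (8); add A.
Step 2: frontier [A—C 17, A—G 24, F—G 16] → take F—G (16); add G.
Step 3: frontier [A—C 17, B—G 3, G—I 17] → take B—G (3); add B.
Step 4: frontier [A—C 17, G—I 17] → take A—C (17); add C.
Step 5: frontier [C—E 1, G—I 17] → take C—E (1); add E.
Step 6: frontier [E—I 17, E—H 20, G—I 17] → take E—I (17); add I.
Step 7: frontier [E—H 20, D—I 16] → take D—I (16); add D.
Step 8: frontier [D—H 9, E—H 20] → take D—H (9); add H.
Vertex order: F, A, G, B, C, E, I, D, H. The 7th vertex is I.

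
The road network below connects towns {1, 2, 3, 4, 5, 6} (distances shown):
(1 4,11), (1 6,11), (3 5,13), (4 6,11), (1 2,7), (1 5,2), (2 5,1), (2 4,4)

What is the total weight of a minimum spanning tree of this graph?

Kruskal: consider edges lightest-first.
2 5 (1): add — endpoints in different components.
1 5 (2): add — endpoints in different components.
2 4 (4): add — endpoints in different components.
1 2 (7): skip — 1 and 2 already connected.
1 4 (11): skip — 1 and 4 already connected.
1 6 (11): add — endpoints in different components.
4 6 (11): skip — 4 and 6 already connected.
3 5 (13): add — endpoints in different components.
MST edges: 2 5, 1 5, 2 4, 1 6, 3 5; total weight 1+2+4+11+13 = 31.

31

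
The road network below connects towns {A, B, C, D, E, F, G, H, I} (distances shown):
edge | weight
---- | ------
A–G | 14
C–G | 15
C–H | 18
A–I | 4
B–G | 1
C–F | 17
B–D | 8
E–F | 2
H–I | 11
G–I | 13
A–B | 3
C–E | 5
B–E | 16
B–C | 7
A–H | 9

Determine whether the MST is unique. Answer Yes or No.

Kruskal's algorithm — process edges by increasing weight (ties by edge label):
B–G (1): add — endpoints in different components.
E–F (2): add — endpoints in different components.
A–B (3): add — endpoints in different components.
A–I (4): add — endpoints in different components.
C–E (5): add — endpoints in different components.
B–C (7): add — endpoints in different components.
B–D (8): add — endpoints in different components.
A–H (9): add — endpoints in different components.
Every non-tree edge has weight strictly greater than the heaviest edge on the tree path between its endpoints, so the MST is unique.

Yes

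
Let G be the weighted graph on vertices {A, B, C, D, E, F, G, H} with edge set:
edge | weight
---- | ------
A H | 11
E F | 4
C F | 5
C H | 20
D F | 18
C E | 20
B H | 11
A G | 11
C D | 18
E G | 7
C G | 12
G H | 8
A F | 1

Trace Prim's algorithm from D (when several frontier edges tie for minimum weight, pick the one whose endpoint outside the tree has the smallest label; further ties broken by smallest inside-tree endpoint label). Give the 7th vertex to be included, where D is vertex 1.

H

Grow the tree from D using Prim:
Step 1: frontier [C D 18, D F 18] → take C D (18); add C.
Step 2: frontier [C F 5, C G 12, C E 20, C H 20, D F 18] → take C F (5); add F.
Step 3: frontier [C G 12, C E 20, C H 20, A F 1, E F 4] → take A F (1); add A.
Step 4: frontier [A G 11, A H 11, C G 12, C E 20, C H 20, E F 4] → take E F (4); add E.
Step 5: frontier [A G 11, A H 11, C G 12, C H 20, E G 7] → take E G (7); add G.
Step 6: frontier [A H 11, C H 20, G H 8] → take G H (8); add H.
Step 7: frontier [B H 11] → take B H (11); add B.
Vertex order: D, C, F, A, E, G, H, B. The 7th vertex is H.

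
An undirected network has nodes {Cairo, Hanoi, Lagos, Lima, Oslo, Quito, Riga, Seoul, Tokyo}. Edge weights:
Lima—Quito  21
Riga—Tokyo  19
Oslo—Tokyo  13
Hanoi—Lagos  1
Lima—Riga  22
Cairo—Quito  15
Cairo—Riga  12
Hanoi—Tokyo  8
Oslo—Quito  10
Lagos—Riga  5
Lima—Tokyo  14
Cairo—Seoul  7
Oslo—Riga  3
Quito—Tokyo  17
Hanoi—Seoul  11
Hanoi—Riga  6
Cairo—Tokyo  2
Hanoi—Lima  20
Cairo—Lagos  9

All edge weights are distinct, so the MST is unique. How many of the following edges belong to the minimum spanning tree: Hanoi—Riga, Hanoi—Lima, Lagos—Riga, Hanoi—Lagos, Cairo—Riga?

2

Kruskal: consider edges lightest-first.
Hanoi—Lagos (1): add — endpoints in different components.
Cairo—Tokyo (2): add — endpoints in different components.
Oslo—Riga (3): add — endpoints in different components.
Lagos—Riga (5): add — endpoints in different components.
Hanoi—Riga (6): skip — Riga and Hanoi already connected.
Cairo—Seoul (7): add — endpoints in different components.
Hanoi—Tokyo (8): add — endpoints in different components.
Cairo—Lagos (9): skip — Cairo and Lagos already connected.
Oslo—Quito (10): add — endpoints in different components.
Hanoi—Seoul (11): skip — Seoul and Hanoi already connected.
Cairo—Riga (12): skip — Riga and Cairo already connected.
Oslo—Tokyo (13): skip — Tokyo and Oslo already connected.
Lima—Tokyo (14): add — endpoints in different components.
MST edge set: {Hanoi—Lagos, Cairo—Tokyo, Oslo—Riga, Lagos—Riga, Cairo—Seoul, Hanoi—Tokyo, Oslo—Quito, Lima—Tokyo}.
Of the listed edges, {Lagos—Riga, Hanoi—Lagos} are in the MST → 2.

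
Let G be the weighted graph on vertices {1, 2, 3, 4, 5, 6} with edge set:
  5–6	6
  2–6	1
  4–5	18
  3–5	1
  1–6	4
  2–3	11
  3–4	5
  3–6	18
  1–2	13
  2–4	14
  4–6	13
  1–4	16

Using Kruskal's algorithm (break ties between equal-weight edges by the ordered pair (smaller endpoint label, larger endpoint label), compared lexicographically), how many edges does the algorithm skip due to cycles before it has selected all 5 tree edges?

Kruskal: consider edges lightest-first.
2–6 (1): add — endpoints in different components.
3–5 (1): add — endpoints in different components.
1–6 (4): add — endpoints in different components.
3–4 (5): add — endpoints in different components.
5–6 (6): add — endpoints in different components.
Edges rejected before the tree was complete: 0.

0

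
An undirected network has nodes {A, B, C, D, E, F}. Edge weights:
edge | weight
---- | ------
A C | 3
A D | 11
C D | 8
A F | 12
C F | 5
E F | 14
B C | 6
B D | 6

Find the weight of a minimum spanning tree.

Kruskal: consider edges lightest-first.
A C (3): add. Components now {A,C} {B} {D} {E} {F}
C F (5): add. Components now {A,C,F} {B} {D} {E}
B C (6): add. Components now {A,B,C,F} {D} {E}
B D (6): add. Components now {A,B,C,D,F} {E}
C D (8): skip — C and D already connected.
A D (11): skip — A and D already connected.
A F (12): skip — A and F already connected.
E F (14): add. Components now {A,B,C,D,E,F}
MST edges: A C, C F, B C, B D, E F; total weight 3+5+6+6+14 = 34.

34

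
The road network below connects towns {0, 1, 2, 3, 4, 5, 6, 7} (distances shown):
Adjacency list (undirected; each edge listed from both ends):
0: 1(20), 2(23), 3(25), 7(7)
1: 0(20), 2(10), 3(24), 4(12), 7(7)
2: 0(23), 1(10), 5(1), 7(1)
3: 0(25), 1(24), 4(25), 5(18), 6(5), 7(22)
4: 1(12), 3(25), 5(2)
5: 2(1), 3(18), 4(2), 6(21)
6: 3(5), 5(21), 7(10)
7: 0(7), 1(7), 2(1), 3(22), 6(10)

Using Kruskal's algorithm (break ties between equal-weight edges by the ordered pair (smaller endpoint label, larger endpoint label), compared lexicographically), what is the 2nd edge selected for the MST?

2-7

Kruskal's algorithm — process edges by increasing weight (ties by edge label):
2—5 (1): add — endpoints in different components.
2—7 (1): add — endpoints in different components.
4—5 (2): add — endpoints in different components.
3—6 (5): add — endpoints in different components.
0—7 (7): add — endpoints in different components.
1—7 (7): add — endpoints in different components.
1—2 (10): skip — 1 and 2 already connected.
6—7 (10): add — endpoints in different components.
The 2nd edge added is 2—7.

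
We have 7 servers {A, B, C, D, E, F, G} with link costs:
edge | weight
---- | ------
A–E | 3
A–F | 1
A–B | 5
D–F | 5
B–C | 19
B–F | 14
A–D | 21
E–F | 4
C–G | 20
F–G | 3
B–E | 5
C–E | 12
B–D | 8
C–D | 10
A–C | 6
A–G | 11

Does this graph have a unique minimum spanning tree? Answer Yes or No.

No

Sort edges by weight, then run Kruskal:
A–F (1): add — endpoints in different components.
A–E (3): add — endpoints in different components.
F–G (3): add — endpoints in different components.
E–F (4): skip — E and F already connected.
A–B (5): add — endpoints in different components.
B–E (5): skip — B and E already connected.
D–F (5): add — endpoints in different components.
A–C (6): add — endpoints in different components.
Non-tree edge B–E has weight 5, equal to the heaviest edge on its tree cycle — swapping gives another MST of the same weight. Not unique.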